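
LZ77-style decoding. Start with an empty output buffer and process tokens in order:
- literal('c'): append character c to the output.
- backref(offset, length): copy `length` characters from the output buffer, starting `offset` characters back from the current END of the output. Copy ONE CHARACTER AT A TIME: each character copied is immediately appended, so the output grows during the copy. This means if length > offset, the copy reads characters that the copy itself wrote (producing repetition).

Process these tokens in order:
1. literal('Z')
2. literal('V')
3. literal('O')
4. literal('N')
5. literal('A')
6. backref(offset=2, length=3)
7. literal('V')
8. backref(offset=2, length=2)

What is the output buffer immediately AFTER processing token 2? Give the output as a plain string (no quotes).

Answer: ZV

Derivation:
Token 1: literal('Z'). Output: "Z"
Token 2: literal('V'). Output: "ZV"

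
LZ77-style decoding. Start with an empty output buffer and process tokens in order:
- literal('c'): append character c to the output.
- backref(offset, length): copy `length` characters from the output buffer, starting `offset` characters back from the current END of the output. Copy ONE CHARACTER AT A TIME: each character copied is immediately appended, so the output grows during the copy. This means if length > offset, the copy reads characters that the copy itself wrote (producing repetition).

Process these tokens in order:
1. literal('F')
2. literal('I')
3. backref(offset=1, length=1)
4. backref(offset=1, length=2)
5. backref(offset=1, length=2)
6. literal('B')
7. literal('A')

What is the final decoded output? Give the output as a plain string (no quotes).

Token 1: literal('F'). Output: "F"
Token 2: literal('I'). Output: "FI"
Token 3: backref(off=1, len=1). Copied 'I' from pos 1. Output: "FII"
Token 4: backref(off=1, len=2) (overlapping!). Copied 'II' from pos 2. Output: "FIIII"
Token 5: backref(off=1, len=2) (overlapping!). Copied 'II' from pos 4. Output: "FIIIIII"
Token 6: literal('B'). Output: "FIIIIIIB"
Token 7: literal('A'). Output: "FIIIIIIBA"

Answer: FIIIIIIBA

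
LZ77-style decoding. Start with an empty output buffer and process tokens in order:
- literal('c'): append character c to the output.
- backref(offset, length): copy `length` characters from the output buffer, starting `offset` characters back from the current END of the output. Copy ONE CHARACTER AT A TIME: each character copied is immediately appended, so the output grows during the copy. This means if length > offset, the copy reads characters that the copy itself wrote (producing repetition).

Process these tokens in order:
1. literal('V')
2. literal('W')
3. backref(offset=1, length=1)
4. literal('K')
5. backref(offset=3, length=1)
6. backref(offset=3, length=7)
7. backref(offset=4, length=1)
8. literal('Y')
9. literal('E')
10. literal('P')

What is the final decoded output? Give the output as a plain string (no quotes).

Answer: VWWKWWKWWKWWWYEP

Derivation:
Token 1: literal('V'). Output: "V"
Token 2: literal('W'). Output: "VW"
Token 3: backref(off=1, len=1). Copied 'W' from pos 1. Output: "VWW"
Token 4: literal('K'). Output: "VWWK"
Token 5: backref(off=3, len=1). Copied 'W' from pos 1. Output: "VWWKW"
Token 6: backref(off=3, len=7) (overlapping!). Copied 'WKWWKWW' from pos 2. Output: "VWWKWWKWWKWW"
Token 7: backref(off=4, len=1). Copied 'W' from pos 8. Output: "VWWKWWKWWKWWW"
Token 8: literal('Y'). Output: "VWWKWWKWWKWWWY"
Token 9: literal('E'). Output: "VWWKWWKWWKWWWYE"
Token 10: literal('P'). Output: "VWWKWWKWWKWWWYEP"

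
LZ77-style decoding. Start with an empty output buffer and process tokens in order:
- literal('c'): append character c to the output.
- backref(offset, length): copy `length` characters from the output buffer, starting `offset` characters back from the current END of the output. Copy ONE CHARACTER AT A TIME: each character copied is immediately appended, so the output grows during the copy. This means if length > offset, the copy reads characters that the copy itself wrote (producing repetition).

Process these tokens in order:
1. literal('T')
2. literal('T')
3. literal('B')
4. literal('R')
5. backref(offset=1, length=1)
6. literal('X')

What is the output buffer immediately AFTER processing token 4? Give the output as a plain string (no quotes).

Answer: TTBR

Derivation:
Token 1: literal('T'). Output: "T"
Token 2: literal('T'). Output: "TT"
Token 3: literal('B'). Output: "TTB"
Token 4: literal('R'). Output: "TTBR"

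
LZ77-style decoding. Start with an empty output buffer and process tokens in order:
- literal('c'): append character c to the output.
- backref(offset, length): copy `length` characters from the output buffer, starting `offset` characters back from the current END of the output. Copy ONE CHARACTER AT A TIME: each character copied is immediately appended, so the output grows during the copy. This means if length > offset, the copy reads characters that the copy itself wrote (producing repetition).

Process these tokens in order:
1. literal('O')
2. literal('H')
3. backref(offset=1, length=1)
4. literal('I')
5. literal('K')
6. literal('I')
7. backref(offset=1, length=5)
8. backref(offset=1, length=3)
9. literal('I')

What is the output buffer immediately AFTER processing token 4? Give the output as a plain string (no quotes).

Token 1: literal('O'). Output: "O"
Token 2: literal('H'). Output: "OH"
Token 3: backref(off=1, len=1). Copied 'H' from pos 1. Output: "OHH"
Token 4: literal('I'). Output: "OHHI"

Answer: OHHI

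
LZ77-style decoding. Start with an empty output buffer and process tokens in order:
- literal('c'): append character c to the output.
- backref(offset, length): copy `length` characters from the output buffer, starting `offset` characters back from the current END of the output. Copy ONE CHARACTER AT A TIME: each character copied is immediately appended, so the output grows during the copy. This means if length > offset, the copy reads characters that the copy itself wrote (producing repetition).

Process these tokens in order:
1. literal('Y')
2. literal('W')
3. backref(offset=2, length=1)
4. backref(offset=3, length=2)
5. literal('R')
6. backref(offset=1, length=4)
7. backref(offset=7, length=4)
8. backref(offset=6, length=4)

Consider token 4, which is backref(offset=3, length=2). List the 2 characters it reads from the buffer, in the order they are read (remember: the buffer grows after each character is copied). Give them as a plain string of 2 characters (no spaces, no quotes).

Answer: YW

Derivation:
Token 1: literal('Y'). Output: "Y"
Token 2: literal('W'). Output: "YW"
Token 3: backref(off=2, len=1). Copied 'Y' from pos 0. Output: "YWY"
Token 4: backref(off=3, len=2). Buffer before: "YWY" (len 3)
  byte 1: read out[0]='Y', append. Buffer now: "YWYY"
  byte 2: read out[1]='W', append. Buffer now: "YWYYW"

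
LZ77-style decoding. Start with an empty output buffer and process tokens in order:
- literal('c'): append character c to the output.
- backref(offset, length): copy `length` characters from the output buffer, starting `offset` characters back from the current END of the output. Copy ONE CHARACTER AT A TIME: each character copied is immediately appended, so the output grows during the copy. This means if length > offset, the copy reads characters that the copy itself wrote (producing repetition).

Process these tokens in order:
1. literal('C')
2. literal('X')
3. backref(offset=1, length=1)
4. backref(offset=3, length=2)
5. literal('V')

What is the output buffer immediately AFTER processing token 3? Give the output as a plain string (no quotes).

Token 1: literal('C'). Output: "C"
Token 2: literal('X'). Output: "CX"
Token 3: backref(off=1, len=1). Copied 'X' from pos 1. Output: "CXX"

Answer: CXX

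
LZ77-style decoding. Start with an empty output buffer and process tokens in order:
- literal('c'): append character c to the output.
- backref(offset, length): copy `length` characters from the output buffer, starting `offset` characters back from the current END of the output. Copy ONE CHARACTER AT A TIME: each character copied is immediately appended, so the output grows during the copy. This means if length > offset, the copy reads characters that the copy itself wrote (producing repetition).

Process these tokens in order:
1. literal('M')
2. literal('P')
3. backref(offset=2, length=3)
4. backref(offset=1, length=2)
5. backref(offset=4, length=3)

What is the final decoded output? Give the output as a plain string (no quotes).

Token 1: literal('M'). Output: "M"
Token 2: literal('P'). Output: "MP"
Token 3: backref(off=2, len=3) (overlapping!). Copied 'MPM' from pos 0. Output: "MPMPM"
Token 4: backref(off=1, len=2) (overlapping!). Copied 'MM' from pos 4. Output: "MPMPMMM"
Token 5: backref(off=4, len=3). Copied 'PMM' from pos 3. Output: "MPMPMMMPMM"

Answer: MPMPMMMPMM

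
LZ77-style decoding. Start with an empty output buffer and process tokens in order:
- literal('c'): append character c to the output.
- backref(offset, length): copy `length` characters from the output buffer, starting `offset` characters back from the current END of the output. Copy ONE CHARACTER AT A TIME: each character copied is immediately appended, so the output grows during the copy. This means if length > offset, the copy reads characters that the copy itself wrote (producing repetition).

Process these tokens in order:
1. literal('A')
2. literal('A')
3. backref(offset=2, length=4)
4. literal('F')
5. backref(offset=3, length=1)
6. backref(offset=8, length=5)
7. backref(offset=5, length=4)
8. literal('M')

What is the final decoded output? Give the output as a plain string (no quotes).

Token 1: literal('A'). Output: "A"
Token 2: literal('A'). Output: "AA"
Token 3: backref(off=2, len=4) (overlapping!). Copied 'AAAA' from pos 0. Output: "AAAAAA"
Token 4: literal('F'). Output: "AAAAAAF"
Token 5: backref(off=3, len=1). Copied 'A' from pos 4. Output: "AAAAAAFA"
Token 6: backref(off=8, len=5). Copied 'AAAAA' from pos 0. Output: "AAAAAAFAAAAAA"
Token 7: backref(off=5, len=4). Copied 'AAAA' from pos 8. Output: "AAAAAAFAAAAAAAAAA"
Token 8: literal('M'). Output: "AAAAAAFAAAAAAAAAAM"

Answer: AAAAAAFAAAAAAAAAAM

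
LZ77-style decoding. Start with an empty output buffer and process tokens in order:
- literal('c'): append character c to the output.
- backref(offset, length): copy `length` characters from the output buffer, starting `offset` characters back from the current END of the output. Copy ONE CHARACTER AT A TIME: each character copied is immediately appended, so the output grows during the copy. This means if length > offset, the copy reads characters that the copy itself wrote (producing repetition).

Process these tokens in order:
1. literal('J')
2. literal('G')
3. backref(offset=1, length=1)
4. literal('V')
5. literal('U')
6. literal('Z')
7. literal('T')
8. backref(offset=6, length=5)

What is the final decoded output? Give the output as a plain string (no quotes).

Answer: JGGVUZTGGVUZ

Derivation:
Token 1: literal('J'). Output: "J"
Token 2: literal('G'). Output: "JG"
Token 3: backref(off=1, len=1). Copied 'G' from pos 1. Output: "JGG"
Token 4: literal('V'). Output: "JGGV"
Token 5: literal('U'). Output: "JGGVU"
Token 6: literal('Z'). Output: "JGGVUZ"
Token 7: literal('T'). Output: "JGGVUZT"
Token 8: backref(off=6, len=5). Copied 'GGVUZ' from pos 1. Output: "JGGVUZTGGVUZ"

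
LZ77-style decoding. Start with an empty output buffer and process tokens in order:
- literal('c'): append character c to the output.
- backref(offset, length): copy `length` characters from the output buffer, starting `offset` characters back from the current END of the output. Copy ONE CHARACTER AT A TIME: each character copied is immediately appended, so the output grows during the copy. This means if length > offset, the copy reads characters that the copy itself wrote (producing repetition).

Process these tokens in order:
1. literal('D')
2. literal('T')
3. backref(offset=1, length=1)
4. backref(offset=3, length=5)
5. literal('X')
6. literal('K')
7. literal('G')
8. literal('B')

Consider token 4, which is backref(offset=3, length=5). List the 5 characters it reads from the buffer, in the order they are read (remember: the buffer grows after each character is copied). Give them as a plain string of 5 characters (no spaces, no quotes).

Answer: DTTDT

Derivation:
Token 1: literal('D'). Output: "D"
Token 2: literal('T'). Output: "DT"
Token 3: backref(off=1, len=1). Copied 'T' from pos 1. Output: "DTT"
Token 4: backref(off=3, len=5). Buffer before: "DTT" (len 3)
  byte 1: read out[0]='D', append. Buffer now: "DTTD"
  byte 2: read out[1]='T', append. Buffer now: "DTTDT"
  byte 3: read out[2]='T', append. Buffer now: "DTTDTT"
  byte 4: read out[3]='D', append. Buffer now: "DTTDTTD"
  byte 5: read out[4]='T', append. Buffer now: "DTTDTTDT"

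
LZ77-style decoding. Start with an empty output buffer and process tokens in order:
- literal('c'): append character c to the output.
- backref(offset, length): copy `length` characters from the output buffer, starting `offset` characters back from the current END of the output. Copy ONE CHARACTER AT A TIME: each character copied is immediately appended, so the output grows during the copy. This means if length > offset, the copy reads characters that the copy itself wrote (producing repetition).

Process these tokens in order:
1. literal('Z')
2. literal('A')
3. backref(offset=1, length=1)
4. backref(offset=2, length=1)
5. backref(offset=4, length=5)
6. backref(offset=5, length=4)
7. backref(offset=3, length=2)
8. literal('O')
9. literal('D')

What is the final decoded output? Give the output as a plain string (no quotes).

Answer: ZAAAZAAAZZAAAAAOD

Derivation:
Token 1: literal('Z'). Output: "Z"
Token 2: literal('A'). Output: "ZA"
Token 3: backref(off=1, len=1). Copied 'A' from pos 1. Output: "ZAA"
Token 4: backref(off=2, len=1). Copied 'A' from pos 1. Output: "ZAAA"
Token 5: backref(off=4, len=5) (overlapping!). Copied 'ZAAAZ' from pos 0. Output: "ZAAAZAAAZ"
Token 6: backref(off=5, len=4). Copied 'ZAAA' from pos 4. Output: "ZAAAZAAAZZAAA"
Token 7: backref(off=3, len=2). Copied 'AA' from pos 10. Output: "ZAAAZAAAZZAAAAA"
Token 8: literal('O'). Output: "ZAAAZAAAZZAAAAAO"
Token 9: literal('D'). Output: "ZAAAZAAAZZAAAAAOD"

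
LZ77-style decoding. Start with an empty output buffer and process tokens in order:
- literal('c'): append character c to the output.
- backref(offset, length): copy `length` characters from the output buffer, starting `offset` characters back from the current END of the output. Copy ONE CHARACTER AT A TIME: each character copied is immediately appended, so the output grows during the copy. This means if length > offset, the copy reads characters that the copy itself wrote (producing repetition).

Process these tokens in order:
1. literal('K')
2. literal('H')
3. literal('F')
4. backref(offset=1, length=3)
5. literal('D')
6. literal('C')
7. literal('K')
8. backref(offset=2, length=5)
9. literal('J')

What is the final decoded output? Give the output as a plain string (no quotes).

Token 1: literal('K'). Output: "K"
Token 2: literal('H'). Output: "KH"
Token 3: literal('F'). Output: "KHF"
Token 4: backref(off=1, len=3) (overlapping!). Copied 'FFF' from pos 2. Output: "KHFFFF"
Token 5: literal('D'). Output: "KHFFFFD"
Token 6: literal('C'). Output: "KHFFFFDC"
Token 7: literal('K'). Output: "KHFFFFDCK"
Token 8: backref(off=2, len=5) (overlapping!). Copied 'CKCKC' from pos 7. Output: "KHFFFFDCKCKCKC"
Token 9: literal('J'). Output: "KHFFFFDCKCKCKCJ"

Answer: KHFFFFDCKCKCKCJ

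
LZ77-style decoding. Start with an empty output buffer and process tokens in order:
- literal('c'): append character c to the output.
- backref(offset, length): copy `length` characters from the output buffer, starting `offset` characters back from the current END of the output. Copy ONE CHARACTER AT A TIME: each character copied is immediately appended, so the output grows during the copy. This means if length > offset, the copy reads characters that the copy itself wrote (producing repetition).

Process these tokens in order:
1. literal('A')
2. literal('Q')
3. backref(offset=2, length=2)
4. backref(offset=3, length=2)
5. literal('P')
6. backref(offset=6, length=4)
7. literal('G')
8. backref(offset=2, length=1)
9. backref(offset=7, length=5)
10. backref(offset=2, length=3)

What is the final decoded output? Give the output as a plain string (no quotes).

Answer: AQAQQAPQAQQGQPQAQQQQQ

Derivation:
Token 1: literal('A'). Output: "A"
Token 2: literal('Q'). Output: "AQ"
Token 3: backref(off=2, len=2). Copied 'AQ' from pos 0. Output: "AQAQ"
Token 4: backref(off=3, len=2). Copied 'QA' from pos 1. Output: "AQAQQA"
Token 5: literal('P'). Output: "AQAQQAP"
Token 6: backref(off=6, len=4). Copied 'QAQQ' from pos 1. Output: "AQAQQAPQAQQ"
Token 7: literal('G'). Output: "AQAQQAPQAQQG"
Token 8: backref(off=2, len=1). Copied 'Q' from pos 10. Output: "AQAQQAPQAQQGQ"
Token 9: backref(off=7, len=5). Copied 'PQAQQ' from pos 6. Output: "AQAQQAPQAQQGQPQAQQ"
Token 10: backref(off=2, len=3) (overlapping!). Copied 'QQQ' from pos 16. Output: "AQAQQAPQAQQGQPQAQQQQQ"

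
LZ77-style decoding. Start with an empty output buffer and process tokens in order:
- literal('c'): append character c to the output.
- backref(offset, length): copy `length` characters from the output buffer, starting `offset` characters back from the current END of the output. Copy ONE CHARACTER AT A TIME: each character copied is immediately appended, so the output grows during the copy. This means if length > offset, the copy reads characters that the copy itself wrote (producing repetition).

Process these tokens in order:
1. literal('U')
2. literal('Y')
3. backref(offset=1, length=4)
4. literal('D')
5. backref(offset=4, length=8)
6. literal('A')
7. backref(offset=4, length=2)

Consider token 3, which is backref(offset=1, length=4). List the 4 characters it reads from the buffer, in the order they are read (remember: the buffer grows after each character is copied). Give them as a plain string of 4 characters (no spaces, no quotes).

Token 1: literal('U'). Output: "U"
Token 2: literal('Y'). Output: "UY"
Token 3: backref(off=1, len=4). Buffer before: "UY" (len 2)
  byte 1: read out[1]='Y', append. Buffer now: "UYY"
  byte 2: read out[2]='Y', append. Buffer now: "UYYY"
  byte 3: read out[3]='Y', append. Buffer now: "UYYYY"
  byte 4: read out[4]='Y', append. Buffer now: "UYYYYY"

Answer: YYYY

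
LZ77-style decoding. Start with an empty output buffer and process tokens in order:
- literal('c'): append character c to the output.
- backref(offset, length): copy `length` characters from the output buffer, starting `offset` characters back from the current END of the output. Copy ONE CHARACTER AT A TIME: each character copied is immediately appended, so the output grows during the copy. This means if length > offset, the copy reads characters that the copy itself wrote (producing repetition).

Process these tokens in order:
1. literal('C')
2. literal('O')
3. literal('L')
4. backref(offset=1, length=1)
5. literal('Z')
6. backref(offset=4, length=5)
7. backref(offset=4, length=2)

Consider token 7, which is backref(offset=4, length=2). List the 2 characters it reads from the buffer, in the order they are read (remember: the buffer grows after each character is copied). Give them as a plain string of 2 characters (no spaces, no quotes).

Token 1: literal('C'). Output: "C"
Token 2: literal('O'). Output: "CO"
Token 3: literal('L'). Output: "COL"
Token 4: backref(off=1, len=1). Copied 'L' from pos 2. Output: "COLL"
Token 5: literal('Z'). Output: "COLLZ"
Token 6: backref(off=4, len=5) (overlapping!). Copied 'OLLZO' from pos 1. Output: "COLLZOLLZO"
Token 7: backref(off=4, len=2). Buffer before: "COLLZOLLZO" (len 10)
  byte 1: read out[6]='L', append. Buffer now: "COLLZOLLZOL"
  byte 2: read out[7]='L', append. Buffer now: "COLLZOLLZOLL"

Answer: LL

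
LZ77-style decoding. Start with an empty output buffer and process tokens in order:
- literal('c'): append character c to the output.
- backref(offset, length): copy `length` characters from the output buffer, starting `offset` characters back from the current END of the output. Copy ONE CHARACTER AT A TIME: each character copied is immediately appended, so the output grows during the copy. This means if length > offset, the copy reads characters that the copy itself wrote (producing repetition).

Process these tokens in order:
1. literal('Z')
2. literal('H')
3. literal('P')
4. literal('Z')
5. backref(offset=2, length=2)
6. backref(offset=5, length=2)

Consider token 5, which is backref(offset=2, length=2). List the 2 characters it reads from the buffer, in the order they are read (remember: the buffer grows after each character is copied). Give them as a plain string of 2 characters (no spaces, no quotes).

Answer: PZ

Derivation:
Token 1: literal('Z'). Output: "Z"
Token 2: literal('H'). Output: "ZH"
Token 3: literal('P'). Output: "ZHP"
Token 4: literal('Z'). Output: "ZHPZ"
Token 5: backref(off=2, len=2). Buffer before: "ZHPZ" (len 4)
  byte 1: read out[2]='P', append. Buffer now: "ZHPZP"
  byte 2: read out[3]='Z', append. Buffer now: "ZHPZPZ"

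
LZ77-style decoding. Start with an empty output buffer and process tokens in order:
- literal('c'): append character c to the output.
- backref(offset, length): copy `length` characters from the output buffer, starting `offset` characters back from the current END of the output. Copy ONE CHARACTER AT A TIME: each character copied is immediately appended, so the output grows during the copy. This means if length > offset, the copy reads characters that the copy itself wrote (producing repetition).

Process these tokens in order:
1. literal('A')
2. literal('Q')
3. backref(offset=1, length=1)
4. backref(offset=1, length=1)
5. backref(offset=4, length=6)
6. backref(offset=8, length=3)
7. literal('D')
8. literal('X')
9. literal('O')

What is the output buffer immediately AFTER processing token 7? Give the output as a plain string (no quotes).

Token 1: literal('A'). Output: "A"
Token 2: literal('Q'). Output: "AQ"
Token 3: backref(off=1, len=1). Copied 'Q' from pos 1. Output: "AQQ"
Token 4: backref(off=1, len=1). Copied 'Q' from pos 2. Output: "AQQQ"
Token 5: backref(off=4, len=6) (overlapping!). Copied 'AQQQAQ' from pos 0. Output: "AQQQAQQQAQ"
Token 6: backref(off=8, len=3). Copied 'QQA' from pos 2. Output: "AQQQAQQQAQQQA"
Token 7: literal('D'). Output: "AQQQAQQQAQQQAD"

Answer: AQQQAQQQAQQQAD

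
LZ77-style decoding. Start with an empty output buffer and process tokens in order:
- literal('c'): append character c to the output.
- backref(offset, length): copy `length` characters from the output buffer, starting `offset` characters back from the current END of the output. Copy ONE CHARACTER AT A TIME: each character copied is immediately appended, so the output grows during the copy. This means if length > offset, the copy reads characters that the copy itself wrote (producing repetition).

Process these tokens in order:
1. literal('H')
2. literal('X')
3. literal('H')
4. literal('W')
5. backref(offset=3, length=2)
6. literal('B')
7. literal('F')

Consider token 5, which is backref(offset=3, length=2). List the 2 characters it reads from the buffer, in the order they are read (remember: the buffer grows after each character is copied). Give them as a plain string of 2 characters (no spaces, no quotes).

Token 1: literal('H'). Output: "H"
Token 2: literal('X'). Output: "HX"
Token 3: literal('H'). Output: "HXH"
Token 4: literal('W'). Output: "HXHW"
Token 5: backref(off=3, len=2). Buffer before: "HXHW" (len 4)
  byte 1: read out[1]='X', append. Buffer now: "HXHWX"
  byte 2: read out[2]='H', append. Buffer now: "HXHWXH"

Answer: XH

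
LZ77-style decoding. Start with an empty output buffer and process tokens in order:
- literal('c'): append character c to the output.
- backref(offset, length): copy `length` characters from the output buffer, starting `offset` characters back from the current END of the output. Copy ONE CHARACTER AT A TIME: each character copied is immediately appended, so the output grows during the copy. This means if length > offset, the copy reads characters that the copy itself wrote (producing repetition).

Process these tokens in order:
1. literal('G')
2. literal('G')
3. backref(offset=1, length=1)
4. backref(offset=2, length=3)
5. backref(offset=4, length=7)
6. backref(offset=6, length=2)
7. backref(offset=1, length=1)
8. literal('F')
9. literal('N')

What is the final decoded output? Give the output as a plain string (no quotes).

Answer: GGGGGGGGGGGGGGGGFN

Derivation:
Token 1: literal('G'). Output: "G"
Token 2: literal('G'). Output: "GG"
Token 3: backref(off=1, len=1). Copied 'G' from pos 1. Output: "GGG"
Token 4: backref(off=2, len=3) (overlapping!). Copied 'GGG' from pos 1. Output: "GGGGGG"
Token 5: backref(off=4, len=7) (overlapping!). Copied 'GGGGGGG' from pos 2. Output: "GGGGGGGGGGGGG"
Token 6: backref(off=6, len=2). Copied 'GG' from pos 7. Output: "GGGGGGGGGGGGGGG"
Token 7: backref(off=1, len=1). Copied 'G' from pos 14. Output: "GGGGGGGGGGGGGGGG"
Token 8: literal('F'). Output: "GGGGGGGGGGGGGGGGF"
Token 9: literal('N'). Output: "GGGGGGGGGGGGGGGGFN"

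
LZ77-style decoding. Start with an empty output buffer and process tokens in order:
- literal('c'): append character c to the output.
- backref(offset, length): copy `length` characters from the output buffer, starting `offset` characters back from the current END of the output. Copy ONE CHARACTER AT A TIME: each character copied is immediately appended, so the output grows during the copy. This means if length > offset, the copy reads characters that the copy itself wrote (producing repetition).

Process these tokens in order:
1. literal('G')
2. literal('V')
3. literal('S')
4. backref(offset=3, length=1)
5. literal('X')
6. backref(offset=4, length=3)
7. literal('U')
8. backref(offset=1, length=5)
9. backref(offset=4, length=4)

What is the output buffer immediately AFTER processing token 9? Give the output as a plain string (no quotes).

Token 1: literal('G'). Output: "G"
Token 2: literal('V'). Output: "GV"
Token 3: literal('S'). Output: "GVS"
Token 4: backref(off=3, len=1). Copied 'G' from pos 0. Output: "GVSG"
Token 5: literal('X'). Output: "GVSGX"
Token 6: backref(off=4, len=3). Copied 'VSG' from pos 1. Output: "GVSGXVSG"
Token 7: literal('U'). Output: "GVSGXVSGU"
Token 8: backref(off=1, len=5) (overlapping!). Copied 'UUUUU' from pos 8. Output: "GVSGXVSGUUUUUU"
Token 9: backref(off=4, len=4). Copied 'UUUU' from pos 10. Output: "GVSGXVSGUUUUUUUUUU"

Answer: GVSGXVSGUUUUUUUUUU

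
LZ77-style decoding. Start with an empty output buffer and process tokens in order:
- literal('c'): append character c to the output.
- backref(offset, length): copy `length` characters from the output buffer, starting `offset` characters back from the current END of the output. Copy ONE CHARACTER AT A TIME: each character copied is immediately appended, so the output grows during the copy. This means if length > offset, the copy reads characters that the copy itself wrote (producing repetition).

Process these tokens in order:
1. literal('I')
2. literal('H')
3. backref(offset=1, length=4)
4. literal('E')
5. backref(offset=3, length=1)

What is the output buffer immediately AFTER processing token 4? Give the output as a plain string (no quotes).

Token 1: literal('I'). Output: "I"
Token 2: literal('H'). Output: "IH"
Token 3: backref(off=1, len=4) (overlapping!). Copied 'HHHH' from pos 1. Output: "IHHHHH"
Token 4: literal('E'). Output: "IHHHHHE"

Answer: IHHHHHE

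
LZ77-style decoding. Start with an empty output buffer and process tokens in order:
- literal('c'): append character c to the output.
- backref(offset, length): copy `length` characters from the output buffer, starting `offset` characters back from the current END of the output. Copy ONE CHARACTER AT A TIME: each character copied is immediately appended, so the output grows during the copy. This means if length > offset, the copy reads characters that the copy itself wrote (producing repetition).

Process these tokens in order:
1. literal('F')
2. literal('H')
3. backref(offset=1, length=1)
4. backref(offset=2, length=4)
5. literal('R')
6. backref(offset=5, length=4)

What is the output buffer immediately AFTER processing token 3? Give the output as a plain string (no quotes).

Token 1: literal('F'). Output: "F"
Token 2: literal('H'). Output: "FH"
Token 3: backref(off=1, len=1). Copied 'H' from pos 1. Output: "FHH"

Answer: FHH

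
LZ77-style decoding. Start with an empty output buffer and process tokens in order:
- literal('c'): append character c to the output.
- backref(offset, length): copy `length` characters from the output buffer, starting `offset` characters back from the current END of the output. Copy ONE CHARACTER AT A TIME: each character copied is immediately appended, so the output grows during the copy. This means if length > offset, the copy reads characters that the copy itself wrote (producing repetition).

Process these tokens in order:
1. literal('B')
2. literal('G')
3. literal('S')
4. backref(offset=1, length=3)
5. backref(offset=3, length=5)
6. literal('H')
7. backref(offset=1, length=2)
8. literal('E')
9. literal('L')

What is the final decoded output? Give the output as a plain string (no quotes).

Token 1: literal('B'). Output: "B"
Token 2: literal('G'). Output: "BG"
Token 3: literal('S'). Output: "BGS"
Token 4: backref(off=1, len=3) (overlapping!). Copied 'SSS' from pos 2. Output: "BGSSSS"
Token 5: backref(off=3, len=5) (overlapping!). Copied 'SSSSS' from pos 3. Output: "BGSSSSSSSSS"
Token 6: literal('H'). Output: "BGSSSSSSSSSH"
Token 7: backref(off=1, len=2) (overlapping!). Copied 'HH' from pos 11. Output: "BGSSSSSSSSSHHH"
Token 8: literal('E'). Output: "BGSSSSSSSSSHHHE"
Token 9: literal('L'). Output: "BGSSSSSSSSSHHHEL"

Answer: BGSSSSSSSSSHHHEL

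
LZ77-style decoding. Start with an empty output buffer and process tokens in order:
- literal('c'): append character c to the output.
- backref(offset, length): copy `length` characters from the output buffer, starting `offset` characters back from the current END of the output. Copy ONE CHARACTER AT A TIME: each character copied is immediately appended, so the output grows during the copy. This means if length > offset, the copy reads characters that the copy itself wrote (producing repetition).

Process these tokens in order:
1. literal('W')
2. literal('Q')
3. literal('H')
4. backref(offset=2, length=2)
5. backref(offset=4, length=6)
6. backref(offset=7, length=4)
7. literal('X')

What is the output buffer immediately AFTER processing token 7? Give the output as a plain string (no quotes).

Token 1: literal('W'). Output: "W"
Token 2: literal('Q'). Output: "WQ"
Token 3: literal('H'). Output: "WQH"
Token 4: backref(off=2, len=2). Copied 'QH' from pos 1. Output: "WQHQH"
Token 5: backref(off=4, len=6) (overlapping!). Copied 'QHQHQH' from pos 1. Output: "WQHQHQHQHQH"
Token 6: backref(off=7, len=4). Copied 'HQHQ' from pos 4. Output: "WQHQHQHQHQHHQHQ"
Token 7: literal('X'). Output: "WQHQHQHQHQHHQHQX"

Answer: WQHQHQHQHQHHQHQX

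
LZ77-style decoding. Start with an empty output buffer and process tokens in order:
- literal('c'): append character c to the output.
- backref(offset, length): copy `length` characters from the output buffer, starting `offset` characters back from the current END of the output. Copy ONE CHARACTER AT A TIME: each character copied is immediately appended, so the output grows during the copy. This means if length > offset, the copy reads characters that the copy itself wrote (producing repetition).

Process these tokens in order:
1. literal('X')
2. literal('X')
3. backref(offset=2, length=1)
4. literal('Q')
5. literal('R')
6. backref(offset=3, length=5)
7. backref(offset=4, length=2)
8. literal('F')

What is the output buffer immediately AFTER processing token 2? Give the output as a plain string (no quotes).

Token 1: literal('X'). Output: "X"
Token 2: literal('X'). Output: "XX"

Answer: XX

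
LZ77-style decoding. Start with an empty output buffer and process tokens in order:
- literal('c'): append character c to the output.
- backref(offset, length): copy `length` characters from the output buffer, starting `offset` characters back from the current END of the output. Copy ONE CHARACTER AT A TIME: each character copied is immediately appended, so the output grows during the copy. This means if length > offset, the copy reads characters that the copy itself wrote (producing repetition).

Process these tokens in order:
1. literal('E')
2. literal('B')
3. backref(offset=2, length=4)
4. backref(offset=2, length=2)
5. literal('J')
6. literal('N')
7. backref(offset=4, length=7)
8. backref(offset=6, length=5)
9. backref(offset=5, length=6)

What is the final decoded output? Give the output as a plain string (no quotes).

Token 1: literal('E'). Output: "E"
Token 2: literal('B'). Output: "EB"
Token 3: backref(off=2, len=4) (overlapping!). Copied 'EBEB' from pos 0. Output: "EBEBEB"
Token 4: backref(off=2, len=2). Copied 'EB' from pos 4. Output: "EBEBEBEB"
Token 5: literal('J'). Output: "EBEBEBEBJ"
Token 6: literal('N'). Output: "EBEBEBEBJN"
Token 7: backref(off=4, len=7) (overlapping!). Copied 'EBJNEBJ' from pos 6. Output: "EBEBEBEBJNEBJNEBJ"
Token 8: backref(off=6, len=5). Copied 'BJNEB' from pos 11. Output: "EBEBEBEBJNEBJNEBJBJNEB"
Token 9: backref(off=5, len=6) (overlapping!). Copied 'BJNEBB' from pos 17. Output: "EBEBEBEBJNEBJNEBJBJNEBBJNEBB"

Answer: EBEBEBEBJNEBJNEBJBJNEBBJNEBB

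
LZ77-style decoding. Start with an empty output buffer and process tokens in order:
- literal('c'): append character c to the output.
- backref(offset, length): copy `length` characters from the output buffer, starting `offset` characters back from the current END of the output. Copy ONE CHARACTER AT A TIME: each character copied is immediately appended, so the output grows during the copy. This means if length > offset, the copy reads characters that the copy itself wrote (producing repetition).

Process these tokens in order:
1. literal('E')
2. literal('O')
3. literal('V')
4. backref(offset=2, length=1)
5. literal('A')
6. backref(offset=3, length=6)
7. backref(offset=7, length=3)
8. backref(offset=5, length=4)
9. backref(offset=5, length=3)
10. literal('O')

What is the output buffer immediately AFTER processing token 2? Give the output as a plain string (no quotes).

Answer: EO

Derivation:
Token 1: literal('E'). Output: "E"
Token 2: literal('O'). Output: "EO"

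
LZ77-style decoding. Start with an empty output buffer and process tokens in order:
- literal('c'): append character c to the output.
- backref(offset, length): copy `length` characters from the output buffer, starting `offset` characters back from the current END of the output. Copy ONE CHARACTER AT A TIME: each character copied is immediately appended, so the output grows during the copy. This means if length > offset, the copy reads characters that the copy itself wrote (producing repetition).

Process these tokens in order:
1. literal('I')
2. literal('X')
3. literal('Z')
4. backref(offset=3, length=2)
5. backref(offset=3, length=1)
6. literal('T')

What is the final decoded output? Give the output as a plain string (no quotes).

Answer: IXZIXZT

Derivation:
Token 1: literal('I'). Output: "I"
Token 2: literal('X'). Output: "IX"
Token 3: literal('Z'). Output: "IXZ"
Token 4: backref(off=3, len=2). Copied 'IX' from pos 0. Output: "IXZIX"
Token 5: backref(off=3, len=1). Copied 'Z' from pos 2. Output: "IXZIXZ"
Token 6: literal('T'). Output: "IXZIXZT"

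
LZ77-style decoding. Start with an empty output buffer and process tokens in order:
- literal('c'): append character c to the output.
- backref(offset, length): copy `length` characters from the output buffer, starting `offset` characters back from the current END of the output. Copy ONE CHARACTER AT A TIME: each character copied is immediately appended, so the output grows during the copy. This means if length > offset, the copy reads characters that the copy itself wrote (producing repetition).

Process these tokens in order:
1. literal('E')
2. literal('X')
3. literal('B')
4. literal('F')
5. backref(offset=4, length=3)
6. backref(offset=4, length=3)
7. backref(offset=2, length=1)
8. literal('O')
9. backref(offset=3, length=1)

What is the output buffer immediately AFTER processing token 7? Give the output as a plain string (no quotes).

Token 1: literal('E'). Output: "E"
Token 2: literal('X'). Output: "EX"
Token 3: literal('B'). Output: "EXB"
Token 4: literal('F'). Output: "EXBF"
Token 5: backref(off=4, len=3). Copied 'EXB' from pos 0. Output: "EXBFEXB"
Token 6: backref(off=4, len=3). Copied 'FEX' from pos 3. Output: "EXBFEXBFEX"
Token 7: backref(off=2, len=1). Copied 'E' from pos 8. Output: "EXBFEXBFEXE"

Answer: EXBFEXBFEXE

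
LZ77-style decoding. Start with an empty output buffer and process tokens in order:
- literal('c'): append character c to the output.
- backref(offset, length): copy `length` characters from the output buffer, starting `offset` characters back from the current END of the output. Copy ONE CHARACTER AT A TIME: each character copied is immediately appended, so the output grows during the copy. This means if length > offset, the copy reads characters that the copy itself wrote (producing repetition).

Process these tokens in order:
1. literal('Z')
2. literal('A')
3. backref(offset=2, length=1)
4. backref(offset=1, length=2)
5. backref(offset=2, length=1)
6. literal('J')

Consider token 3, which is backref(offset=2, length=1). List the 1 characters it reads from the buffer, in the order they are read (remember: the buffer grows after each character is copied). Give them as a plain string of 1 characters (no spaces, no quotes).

Token 1: literal('Z'). Output: "Z"
Token 2: literal('A'). Output: "ZA"
Token 3: backref(off=2, len=1). Buffer before: "ZA" (len 2)
  byte 1: read out[0]='Z', append. Buffer now: "ZAZ"

Answer: Z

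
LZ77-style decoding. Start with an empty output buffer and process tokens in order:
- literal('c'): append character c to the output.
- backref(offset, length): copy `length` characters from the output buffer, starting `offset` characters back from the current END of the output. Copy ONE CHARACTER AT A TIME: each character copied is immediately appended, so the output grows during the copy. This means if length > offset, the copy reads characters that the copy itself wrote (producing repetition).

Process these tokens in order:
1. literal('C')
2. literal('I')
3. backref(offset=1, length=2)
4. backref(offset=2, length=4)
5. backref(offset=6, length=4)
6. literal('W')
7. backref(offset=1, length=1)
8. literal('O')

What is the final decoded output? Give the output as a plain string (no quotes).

Token 1: literal('C'). Output: "C"
Token 2: literal('I'). Output: "CI"
Token 3: backref(off=1, len=2) (overlapping!). Copied 'II' from pos 1. Output: "CIII"
Token 4: backref(off=2, len=4) (overlapping!). Copied 'IIII' from pos 2. Output: "CIIIIIII"
Token 5: backref(off=6, len=4). Copied 'IIII' from pos 2. Output: "CIIIIIIIIIII"
Token 6: literal('W'). Output: "CIIIIIIIIIIIW"
Token 7: backref(off=1, len=1). Copied 'W' from pos 12. Output: "CIIIIIIIIIIIWW"
Token 8: literal('O'). Output: "CIIIIIIIIIIIWWO"

Answer: CIIIIIIIIIIIWWO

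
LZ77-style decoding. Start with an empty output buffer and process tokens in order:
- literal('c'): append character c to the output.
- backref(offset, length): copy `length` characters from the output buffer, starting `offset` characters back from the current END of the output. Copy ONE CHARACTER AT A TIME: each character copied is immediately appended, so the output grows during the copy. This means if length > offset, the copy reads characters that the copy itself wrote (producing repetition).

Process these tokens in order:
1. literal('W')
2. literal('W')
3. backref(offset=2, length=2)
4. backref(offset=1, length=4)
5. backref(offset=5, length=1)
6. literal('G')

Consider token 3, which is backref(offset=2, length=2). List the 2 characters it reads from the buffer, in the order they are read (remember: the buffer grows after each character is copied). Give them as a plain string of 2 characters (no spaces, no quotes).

Answer: WW

Derivation:
Token 1: literal('W'). Output: "W"
Token 2: literal('W'). Output: "WW"
Token 3: backref(off=2, len=2). Buffer before: "WW" (len 2)
  byte 1: read out[0]='W', append. Buffer now: "WWW"
  byte 2: read out[1]='W', append. Buffer now: "WWWW"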